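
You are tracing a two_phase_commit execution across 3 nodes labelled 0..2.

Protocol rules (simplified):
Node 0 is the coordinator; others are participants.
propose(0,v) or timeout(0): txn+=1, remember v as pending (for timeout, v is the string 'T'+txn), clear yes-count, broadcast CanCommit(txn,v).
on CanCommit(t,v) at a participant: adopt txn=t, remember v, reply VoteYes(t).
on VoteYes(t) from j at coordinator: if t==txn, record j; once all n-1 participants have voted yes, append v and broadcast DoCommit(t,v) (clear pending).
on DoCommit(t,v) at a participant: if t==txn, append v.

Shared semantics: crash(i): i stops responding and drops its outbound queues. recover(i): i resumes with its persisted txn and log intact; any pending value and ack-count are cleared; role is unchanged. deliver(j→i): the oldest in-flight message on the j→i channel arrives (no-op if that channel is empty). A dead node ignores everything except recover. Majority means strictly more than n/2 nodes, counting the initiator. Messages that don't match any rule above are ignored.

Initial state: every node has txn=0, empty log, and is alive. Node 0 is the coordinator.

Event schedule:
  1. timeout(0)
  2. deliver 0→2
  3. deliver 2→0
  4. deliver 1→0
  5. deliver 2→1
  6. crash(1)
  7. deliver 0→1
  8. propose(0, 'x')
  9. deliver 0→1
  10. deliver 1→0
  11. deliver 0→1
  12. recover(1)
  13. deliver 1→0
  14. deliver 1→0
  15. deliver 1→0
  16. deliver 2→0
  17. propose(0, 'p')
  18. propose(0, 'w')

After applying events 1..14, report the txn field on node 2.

step 1 timeout(0): 0={coor,t=1,log=-}
step 2 deliver 0→2: 2={part,t=1,log=-}
step 3 deliver 2→0: —
step 4 deliver 1→0: —
step 5 deliver 2→1: —
step 6 crash(1): 1={✗part,t=0,log=-}
step 7 deliver 0→1: —
step 8 propose(0,'x'): 0={coor,t=2,log=-}
step 9 deliver 0→1: —
step 10 deliver 1→0: —
step 11 deliver 0→1: —
step 12 recover(1): 1={part,t=0,log=-}
step 13 deliver 1→0: —
step 14 deliver 1→0: —

1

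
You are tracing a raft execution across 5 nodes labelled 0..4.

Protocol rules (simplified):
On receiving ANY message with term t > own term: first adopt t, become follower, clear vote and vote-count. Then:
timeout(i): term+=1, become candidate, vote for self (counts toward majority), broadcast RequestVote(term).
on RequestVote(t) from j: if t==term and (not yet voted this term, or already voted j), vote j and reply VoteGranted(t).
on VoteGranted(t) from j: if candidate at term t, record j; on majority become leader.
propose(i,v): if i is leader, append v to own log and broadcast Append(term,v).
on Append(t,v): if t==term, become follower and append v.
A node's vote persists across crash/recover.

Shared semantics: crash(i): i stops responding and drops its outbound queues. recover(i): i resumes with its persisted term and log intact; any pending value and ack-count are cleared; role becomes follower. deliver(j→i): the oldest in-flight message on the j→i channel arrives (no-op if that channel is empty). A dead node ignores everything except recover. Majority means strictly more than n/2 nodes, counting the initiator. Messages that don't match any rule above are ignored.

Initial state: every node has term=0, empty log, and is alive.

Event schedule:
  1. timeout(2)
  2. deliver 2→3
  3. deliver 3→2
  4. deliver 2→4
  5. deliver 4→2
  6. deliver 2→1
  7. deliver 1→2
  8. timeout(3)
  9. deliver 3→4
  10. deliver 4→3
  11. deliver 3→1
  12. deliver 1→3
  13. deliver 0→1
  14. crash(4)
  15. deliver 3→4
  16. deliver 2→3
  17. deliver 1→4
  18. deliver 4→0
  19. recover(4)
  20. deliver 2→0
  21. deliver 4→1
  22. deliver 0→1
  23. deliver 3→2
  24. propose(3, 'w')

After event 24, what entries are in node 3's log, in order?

e1 timeout(2): 2[cand,t=1,-]
e2 deliver 2→3: 3[foll,t=1,-]
e3 deliver 3→2: ·
e4 deliver 2→4: 4[foll,t=1,-]
e5 deliver 4→2: 2[lead,t=1,-]
e6 deliver 2→1: 1[foll,t=1,-]
e7 deliver 1→2: ·
e8 timeout(3): 3[cand,t=2,-]
e9 deliver 3→4: 4[foll,t=2,-]
e10 deliver 4→3: ·
e11 deliver 3→1: 1[foll,t=2,-]
e12 deliver 1→3: 3[lead,t=2,-]
e13 deliver 0→1: ·
e14 crash(4): 4[✗foll,t=2,-]
e15 deliver 3→4: ·
e16 deliver 2→3: ·
e17 deliver 1→4: ·
e18 deliver 4→0: ·
e19 recover(4): 4[foll,t=2,-]
e20 deliver 2→0: 0[foll,t=1,-]
e21 deliver 4→1: ·
e22 deliver 0→1: ·
e23 deliver 3→2: 2[foll,t=2,-]
e24 propose(3,'w'): 3[lead,t=2,w]

w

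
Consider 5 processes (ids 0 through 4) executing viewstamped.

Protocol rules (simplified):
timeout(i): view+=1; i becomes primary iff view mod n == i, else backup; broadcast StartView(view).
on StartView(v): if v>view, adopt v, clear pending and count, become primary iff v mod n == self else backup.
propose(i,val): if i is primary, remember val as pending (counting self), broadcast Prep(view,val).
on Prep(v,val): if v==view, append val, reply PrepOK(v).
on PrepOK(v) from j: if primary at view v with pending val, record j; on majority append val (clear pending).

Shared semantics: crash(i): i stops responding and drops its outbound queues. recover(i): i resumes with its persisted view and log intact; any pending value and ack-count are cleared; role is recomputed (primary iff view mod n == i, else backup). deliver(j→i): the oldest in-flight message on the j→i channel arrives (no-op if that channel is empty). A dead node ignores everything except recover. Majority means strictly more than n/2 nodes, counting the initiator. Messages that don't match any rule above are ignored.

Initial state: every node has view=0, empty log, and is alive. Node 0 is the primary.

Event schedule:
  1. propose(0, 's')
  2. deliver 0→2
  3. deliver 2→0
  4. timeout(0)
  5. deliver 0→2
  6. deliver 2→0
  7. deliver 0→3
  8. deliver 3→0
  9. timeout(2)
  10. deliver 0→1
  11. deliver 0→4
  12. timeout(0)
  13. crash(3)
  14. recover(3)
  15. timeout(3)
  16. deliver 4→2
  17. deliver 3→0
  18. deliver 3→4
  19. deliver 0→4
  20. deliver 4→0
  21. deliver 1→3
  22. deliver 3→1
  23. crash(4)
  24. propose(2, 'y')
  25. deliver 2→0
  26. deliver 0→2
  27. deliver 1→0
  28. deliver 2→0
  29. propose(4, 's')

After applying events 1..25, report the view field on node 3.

step 1 propose(0,'s'): —
step 2 deliver 0→2: 2={back,v=0,log=s}
step 3 deliver 2→0: —
step 4 timeout(0): 0={back,v=1,log=-}
step 5 deliver 0→2: 2={back,v=1,log=s}
step 6 deliver 2→0: —
step 7 deliver 0→3: 3={back,v=0,log=s}
step 8 deliver 3→0: —
step 9 timeout(2): 2={prim,v=2,log=s}
step 10 deliver 0→1: 1={back,v=0,log=s}
step 11 deliver 0→4: 4={back,v=0,log=s}
step 12 timeout(0): 0={back,v=2,log=-}
step 13 crash(3): 3={✗back,v=0,log=s}
step 14 recover(3): 3={back,v=0,log=s}
step 15 timeout(3): 3={back,v=1,log=s}
step 16 deliver 4→2: —
step 17 deliver 3→0: —
step 18 deliver 3→4: 4={back,v=1,log=s}
step 19 deliver 0→4: —
step 20 deliver 4→0: —
step 21 deliver 1→3: —
step 22 deliver 3→1: 1={prim,v=1,log=s}
step 23 crash(4): 4={✗back,v=1,log=s}
step 24 propose(2,'y'): —
step 25 deliver 2→0: —

1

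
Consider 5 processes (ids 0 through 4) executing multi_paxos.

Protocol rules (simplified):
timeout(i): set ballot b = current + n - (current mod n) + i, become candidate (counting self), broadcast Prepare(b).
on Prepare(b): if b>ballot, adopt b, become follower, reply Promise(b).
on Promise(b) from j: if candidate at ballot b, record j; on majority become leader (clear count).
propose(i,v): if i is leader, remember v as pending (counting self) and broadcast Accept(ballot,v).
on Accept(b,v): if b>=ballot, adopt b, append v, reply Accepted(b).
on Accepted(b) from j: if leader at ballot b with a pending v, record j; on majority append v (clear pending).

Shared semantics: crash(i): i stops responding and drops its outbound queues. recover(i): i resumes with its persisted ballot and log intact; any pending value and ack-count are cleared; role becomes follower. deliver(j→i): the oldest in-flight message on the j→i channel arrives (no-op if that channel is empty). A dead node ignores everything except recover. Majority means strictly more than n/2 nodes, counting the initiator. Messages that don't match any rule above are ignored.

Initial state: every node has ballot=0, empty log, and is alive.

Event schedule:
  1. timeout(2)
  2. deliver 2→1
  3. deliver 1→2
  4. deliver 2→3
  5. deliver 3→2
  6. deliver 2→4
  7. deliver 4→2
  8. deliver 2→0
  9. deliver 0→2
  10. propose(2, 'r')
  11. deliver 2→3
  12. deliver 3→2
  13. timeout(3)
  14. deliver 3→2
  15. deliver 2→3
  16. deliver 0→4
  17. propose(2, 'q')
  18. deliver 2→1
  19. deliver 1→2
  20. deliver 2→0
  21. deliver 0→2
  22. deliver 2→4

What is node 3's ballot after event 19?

step 1 timeout(2): 2={cand,b=7,log=-}
step 2 deliver 2→1: 1={foll,b=7,log=-}
step 3 deliver 1→2: —
step 4 deliver 2→3: 3={foll,b=7,log=-}
step 5 deliver 3→2: 2={lead,b=7,log=-}
step 6 deliver 2→4: 4={foll,b=7,log=-}
step 7 deliver 4→2: —
step 8 deliver 2→0: 0={foll,b=7,log=-}
step 9 deliver 0→2: —
step 10 propose(2,'r'): —
step 11 deliver 2→3: 3={foll,b=7,log=r}
step 12 deliver 3→2: —
step 13 timeout(3): 3={cand,b=13,log=r}
step 14 deliver 3→2: 2={foll,b=13,log=-}
step 15 deliver 2→3: —
step 16 deliver 0→4: —
step 17 propose(2,'q'): —
step 18 deliver 2→1: 1={foll,b=7,log=r}
step 19 deliver 1→2: —

13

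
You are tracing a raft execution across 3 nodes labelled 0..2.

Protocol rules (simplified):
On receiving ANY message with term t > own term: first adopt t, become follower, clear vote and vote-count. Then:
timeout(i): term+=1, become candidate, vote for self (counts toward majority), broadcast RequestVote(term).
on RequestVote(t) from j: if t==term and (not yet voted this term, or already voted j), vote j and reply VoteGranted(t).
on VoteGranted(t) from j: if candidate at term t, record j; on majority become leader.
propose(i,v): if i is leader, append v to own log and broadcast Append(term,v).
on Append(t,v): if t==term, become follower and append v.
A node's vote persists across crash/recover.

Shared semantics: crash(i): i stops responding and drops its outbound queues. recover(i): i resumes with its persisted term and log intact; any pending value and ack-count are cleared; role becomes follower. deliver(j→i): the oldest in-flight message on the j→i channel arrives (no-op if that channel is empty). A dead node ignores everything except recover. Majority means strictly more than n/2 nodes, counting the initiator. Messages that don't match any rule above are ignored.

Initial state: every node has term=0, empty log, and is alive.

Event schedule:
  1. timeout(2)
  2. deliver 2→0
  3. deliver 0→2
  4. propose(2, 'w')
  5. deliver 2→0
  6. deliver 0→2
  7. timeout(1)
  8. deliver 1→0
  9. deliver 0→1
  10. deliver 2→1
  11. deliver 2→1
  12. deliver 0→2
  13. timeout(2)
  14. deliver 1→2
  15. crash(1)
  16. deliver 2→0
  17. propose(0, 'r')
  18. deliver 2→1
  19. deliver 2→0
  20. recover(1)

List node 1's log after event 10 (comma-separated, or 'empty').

after 1 — timeout(2): n2:cand/t1/[-]
after 2 — deliver 2→0: n0:foll/t1/[-]
after 3 — deliver 0→2: n2:lead/t1/[-]
after 4 — propose(2,'w'): n2:lead/t1/[w]
after 5 — deliver 2→0: n0:foll/t1/[w]
after 6 — deliver 0→2: ·
after 7 — timeout(1): n1:cand/t1/[-]
after 8 — deliver 1→0: ·
after 9 — deliver 0→1: ·
after 10 — deliver 2→1: ·

empty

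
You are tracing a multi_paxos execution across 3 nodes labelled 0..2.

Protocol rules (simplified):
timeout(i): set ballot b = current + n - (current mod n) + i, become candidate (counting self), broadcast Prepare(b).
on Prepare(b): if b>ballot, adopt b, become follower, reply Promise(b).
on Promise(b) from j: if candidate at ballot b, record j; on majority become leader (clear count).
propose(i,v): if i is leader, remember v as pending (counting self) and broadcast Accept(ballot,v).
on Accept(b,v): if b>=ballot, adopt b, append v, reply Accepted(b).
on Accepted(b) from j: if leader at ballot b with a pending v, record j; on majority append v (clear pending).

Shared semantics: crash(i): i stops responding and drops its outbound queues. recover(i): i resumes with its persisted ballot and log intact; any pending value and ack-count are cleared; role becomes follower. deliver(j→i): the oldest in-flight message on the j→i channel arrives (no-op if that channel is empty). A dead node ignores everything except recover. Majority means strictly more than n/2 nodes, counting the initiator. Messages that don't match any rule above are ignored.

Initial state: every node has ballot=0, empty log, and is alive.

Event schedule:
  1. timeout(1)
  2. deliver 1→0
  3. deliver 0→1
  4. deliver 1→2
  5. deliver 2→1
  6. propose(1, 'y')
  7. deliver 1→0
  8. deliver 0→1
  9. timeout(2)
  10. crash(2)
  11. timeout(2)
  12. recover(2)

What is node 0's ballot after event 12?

after 1 — timeout(1): n1:cand/b4/[-]
after 2 — deliver 1→0: n0:foll/b4/[-]
after 3 — deliver 0→1: n1:lead/b4/[-]
after 4 — deliver 1→2: n2:foll/b4/[-]
after 5 — deliver 2→1: ·
after 6 — propose(1,'y'): ·
after 7 — deliver 1→0: n0:foll/b4/[y]
after 8 — deliver 0→1: n1:lead/b4/[y]
after 9 — timeout(2): n2:cand/b8/[-]
after 10 — crash(2): n2:✗cand/b8/[-]
after 11 — timeout(2): ·
after 12 — recover(2): n2:foll/b8/[-]

4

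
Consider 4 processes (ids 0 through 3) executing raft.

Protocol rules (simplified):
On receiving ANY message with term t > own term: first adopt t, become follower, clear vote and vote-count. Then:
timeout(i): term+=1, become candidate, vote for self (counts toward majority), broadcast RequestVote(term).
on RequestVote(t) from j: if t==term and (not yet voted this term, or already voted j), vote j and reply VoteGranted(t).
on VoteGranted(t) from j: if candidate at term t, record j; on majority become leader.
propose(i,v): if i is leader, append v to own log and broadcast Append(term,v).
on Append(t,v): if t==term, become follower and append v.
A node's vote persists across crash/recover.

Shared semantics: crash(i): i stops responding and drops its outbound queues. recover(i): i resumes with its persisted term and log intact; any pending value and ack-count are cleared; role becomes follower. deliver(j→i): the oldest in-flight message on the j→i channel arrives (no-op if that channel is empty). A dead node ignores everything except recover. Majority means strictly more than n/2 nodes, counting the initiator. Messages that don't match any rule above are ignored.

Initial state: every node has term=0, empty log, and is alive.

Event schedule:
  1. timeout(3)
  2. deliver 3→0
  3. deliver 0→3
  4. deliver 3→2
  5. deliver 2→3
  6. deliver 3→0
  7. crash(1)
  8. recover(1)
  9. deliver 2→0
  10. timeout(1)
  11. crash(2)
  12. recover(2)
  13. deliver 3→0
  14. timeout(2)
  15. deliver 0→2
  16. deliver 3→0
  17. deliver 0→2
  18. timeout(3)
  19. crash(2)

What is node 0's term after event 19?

after 1 — timeout(3): n3:cand/t1/[-]
after 2 — deliver 3→0: n0:foll/t1/[-]
after 3 — deliver 0→3: ·
after 4 — deliver 3→2: n2:foll/t1/[-]
after 5 — deliver 2→3: n3:lead/t1/[-]
after 6 — deliver 3→0: ·
after 7 — crash(1): n1:✗foll/t0/[-]
after 8 — recover(1): n1:foll/t0/[-]
after 9 — deliver 2→0: ·
after 10 — timeout(1): n1:cand/t1/[-]
after 11 — crash(2): n2:✗foll/t1/[-]
after 12 — recover(2): n2:foll/t1/[-]
after 13 — deliver 3→0: ·
after 14 — timeout(2): n2:cand/t2/[-]
after 15 — deliver 0→2: ·
after 16 — deliver 3→0: ·
after 17 — deliver 0→2: ·
after 18 — timeout(3): n3:cand/t2/[-]
after 19 — crash(2): n2:✗cand/t2/[-]

1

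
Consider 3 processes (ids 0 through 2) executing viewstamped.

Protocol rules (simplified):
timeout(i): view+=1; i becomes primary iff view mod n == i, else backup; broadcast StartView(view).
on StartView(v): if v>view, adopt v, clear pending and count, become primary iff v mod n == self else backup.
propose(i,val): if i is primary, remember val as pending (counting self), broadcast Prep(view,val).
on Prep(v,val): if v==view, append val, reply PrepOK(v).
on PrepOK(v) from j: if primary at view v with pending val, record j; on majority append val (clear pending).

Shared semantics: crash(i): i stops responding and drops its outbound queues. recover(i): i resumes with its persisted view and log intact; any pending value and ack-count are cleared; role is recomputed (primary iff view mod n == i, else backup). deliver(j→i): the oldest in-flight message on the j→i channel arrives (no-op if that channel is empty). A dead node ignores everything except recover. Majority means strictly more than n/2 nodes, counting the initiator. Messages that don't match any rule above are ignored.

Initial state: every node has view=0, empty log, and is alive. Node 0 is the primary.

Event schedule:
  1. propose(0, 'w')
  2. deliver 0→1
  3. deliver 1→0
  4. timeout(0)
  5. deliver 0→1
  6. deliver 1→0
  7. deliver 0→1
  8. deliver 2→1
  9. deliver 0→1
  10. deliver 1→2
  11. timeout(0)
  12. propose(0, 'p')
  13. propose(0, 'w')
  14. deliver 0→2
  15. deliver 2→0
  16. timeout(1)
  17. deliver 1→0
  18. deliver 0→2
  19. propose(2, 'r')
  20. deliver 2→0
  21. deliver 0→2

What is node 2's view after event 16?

0

1. propose(0,'w'):  nop
2. deliver 0→1:  <1:back v0 w>
3. deliver 1→0:  <0:prim v0 w>
4. timeout(0):  <0:back v1 w>
5. deliver 0→1:  <1:prim v1 w>
6. deliver 1→0:  nop
7. deliver 0→1:  nop
8. deliver 2→1:  nop
9. deliver 0→1:  nop
10. deliver 1→2:  nop
11. timeout(0):  <0:back v2 w>
12. propose(0,'p'):  nop
13. propose(0,'w'):  nop
14. deliver 0→2:  <2:back v0 w>
15. deliver 2→0:  nop
16. timeout(1):  <1:back v2 w>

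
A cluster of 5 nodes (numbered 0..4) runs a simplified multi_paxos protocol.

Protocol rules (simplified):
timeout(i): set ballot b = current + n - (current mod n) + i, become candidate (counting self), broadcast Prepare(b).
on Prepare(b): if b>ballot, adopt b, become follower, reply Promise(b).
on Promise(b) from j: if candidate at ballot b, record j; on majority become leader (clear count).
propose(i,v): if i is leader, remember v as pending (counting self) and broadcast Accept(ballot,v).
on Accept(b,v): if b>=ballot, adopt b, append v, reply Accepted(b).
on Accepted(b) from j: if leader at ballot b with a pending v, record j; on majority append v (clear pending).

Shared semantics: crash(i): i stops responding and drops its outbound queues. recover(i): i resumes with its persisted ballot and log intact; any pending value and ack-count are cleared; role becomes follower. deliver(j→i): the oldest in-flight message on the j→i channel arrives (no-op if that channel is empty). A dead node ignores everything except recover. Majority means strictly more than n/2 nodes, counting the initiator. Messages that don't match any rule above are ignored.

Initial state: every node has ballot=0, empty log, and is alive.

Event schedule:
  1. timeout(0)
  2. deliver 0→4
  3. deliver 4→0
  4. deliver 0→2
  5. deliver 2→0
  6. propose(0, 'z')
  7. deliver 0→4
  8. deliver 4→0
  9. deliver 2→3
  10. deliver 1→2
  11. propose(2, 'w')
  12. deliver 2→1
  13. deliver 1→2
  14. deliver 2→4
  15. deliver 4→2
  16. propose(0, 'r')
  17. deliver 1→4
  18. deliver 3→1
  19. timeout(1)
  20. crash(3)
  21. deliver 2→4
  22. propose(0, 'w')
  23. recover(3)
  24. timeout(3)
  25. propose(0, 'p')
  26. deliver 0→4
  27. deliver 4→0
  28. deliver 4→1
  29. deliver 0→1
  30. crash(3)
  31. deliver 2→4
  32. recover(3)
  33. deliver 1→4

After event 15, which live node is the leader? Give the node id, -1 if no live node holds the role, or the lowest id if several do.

step 1 timeout(0): 0={cand,b=5,log=-}
step 2 deliver 0→4: 4={foll,b=5,log=-}
step 3 deliver 4→0: —
step 4 deliver 0→2: 2={foll,b=5,log=-}
step 5 deliver 2→0: 0={lead,b=5,log=-}
step 6 propose(0,'z'): —
step 7 deliver 0→4: 4={foll,b=5,log=z}
step 8 deliver 4→0: —
step 9 deliver 2→3: —
step 10 deliver 1→2: —
step 11 propose(2,'w'): —
step 12 deliver 2→1: —
step 13 deliver 1→2: —
step 14 deliver 2→4: —
step 15 deliver 4→2: —

0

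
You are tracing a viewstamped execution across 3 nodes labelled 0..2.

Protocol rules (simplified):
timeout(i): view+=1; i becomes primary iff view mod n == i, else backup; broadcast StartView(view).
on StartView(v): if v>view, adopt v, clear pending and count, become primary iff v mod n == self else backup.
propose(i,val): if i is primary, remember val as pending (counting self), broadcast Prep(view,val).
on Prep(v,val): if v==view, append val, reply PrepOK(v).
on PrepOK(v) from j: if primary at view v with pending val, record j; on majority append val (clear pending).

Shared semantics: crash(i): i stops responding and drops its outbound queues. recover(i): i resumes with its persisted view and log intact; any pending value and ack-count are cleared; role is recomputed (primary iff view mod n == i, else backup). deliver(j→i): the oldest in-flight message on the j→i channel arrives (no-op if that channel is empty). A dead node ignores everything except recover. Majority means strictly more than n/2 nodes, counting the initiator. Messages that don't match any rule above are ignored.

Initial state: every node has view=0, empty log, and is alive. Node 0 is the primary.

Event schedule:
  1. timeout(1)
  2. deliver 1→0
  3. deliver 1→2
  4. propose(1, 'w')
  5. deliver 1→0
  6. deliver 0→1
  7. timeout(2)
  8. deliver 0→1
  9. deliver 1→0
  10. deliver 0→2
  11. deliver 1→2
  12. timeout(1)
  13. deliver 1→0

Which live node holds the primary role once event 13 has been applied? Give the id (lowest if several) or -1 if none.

2

[1] timeout(1) → N1(prim v1 [-])
[2] deliver 1→0 → N0(back v1 [-])
[3] deliver 1→2 → N2(back v1 [-])
[4] propose(1,'w') → ∅
[5] deliver 1→0 → N0(back v1 [w])
[6] deliver 0→1 → N1(prim v1 [w])
[7] timeout(2) → N2(prim v2 [-])
[8] deliver 0→1 → ∅
[9] deliver 1→0 → ∅
[10] deliver 0→2 → ∅
[11] deliver 1→2 → ∅
[12] timeout(1) → N1(back v2 [w])
[13] deliver 1→0 → N0(back v2 [w])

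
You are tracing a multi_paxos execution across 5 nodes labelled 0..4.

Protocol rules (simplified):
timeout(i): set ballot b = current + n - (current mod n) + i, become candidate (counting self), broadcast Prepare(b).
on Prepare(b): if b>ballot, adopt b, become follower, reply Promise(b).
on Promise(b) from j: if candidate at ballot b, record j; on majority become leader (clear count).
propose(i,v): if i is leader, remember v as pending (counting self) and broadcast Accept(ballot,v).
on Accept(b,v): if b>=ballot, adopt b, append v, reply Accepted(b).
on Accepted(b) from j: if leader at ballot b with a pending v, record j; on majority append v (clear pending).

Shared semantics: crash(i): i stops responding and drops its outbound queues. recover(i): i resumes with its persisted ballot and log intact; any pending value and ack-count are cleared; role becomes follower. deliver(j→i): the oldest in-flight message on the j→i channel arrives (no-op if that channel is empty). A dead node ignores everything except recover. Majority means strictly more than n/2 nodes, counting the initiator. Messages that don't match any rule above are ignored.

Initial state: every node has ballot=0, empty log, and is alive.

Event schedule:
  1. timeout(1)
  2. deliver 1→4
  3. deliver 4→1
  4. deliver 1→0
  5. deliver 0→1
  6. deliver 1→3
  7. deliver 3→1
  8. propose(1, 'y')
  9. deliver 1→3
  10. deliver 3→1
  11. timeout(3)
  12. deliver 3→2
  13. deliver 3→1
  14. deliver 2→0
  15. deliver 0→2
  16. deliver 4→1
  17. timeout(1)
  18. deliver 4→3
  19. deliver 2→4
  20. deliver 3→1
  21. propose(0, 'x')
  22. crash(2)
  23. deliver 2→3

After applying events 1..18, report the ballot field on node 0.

step 1 timeout(1): 1={cand,b=6,log=-}
step 2 deliver 1→4: 4={foll,b=6,log=-}
step 3 deliver 4→1: —
step 4 deliver 1→0: 0={foll,b=6,log=-}
step 5 deliver 0→1: 1={lead,b=6,log=-}
step 6 deliver 1→3: 3={foll,b=6,log=-}
step 7 deliver 3→1: —
step 8 propose(1,'y'): —
step 9 deliver 1→3: 3={foll,b=6,log=y}
step 10 deliver 3→1: —
step 11 timeout(3): 3={cand,b=13,log=y}
step 12 deliver 3→2: 2={foll,b=13,log=-}
step 13 deliver 3→1: 1={foll,b=13,log=-}
step 14 deliver 2→0: —
step 15 deliver 0→2: —
step 16 deliver 4→1: —
step 17 timeout(1): 1={cand,b=16,log=-}
step 18 deliver 4→3: —

6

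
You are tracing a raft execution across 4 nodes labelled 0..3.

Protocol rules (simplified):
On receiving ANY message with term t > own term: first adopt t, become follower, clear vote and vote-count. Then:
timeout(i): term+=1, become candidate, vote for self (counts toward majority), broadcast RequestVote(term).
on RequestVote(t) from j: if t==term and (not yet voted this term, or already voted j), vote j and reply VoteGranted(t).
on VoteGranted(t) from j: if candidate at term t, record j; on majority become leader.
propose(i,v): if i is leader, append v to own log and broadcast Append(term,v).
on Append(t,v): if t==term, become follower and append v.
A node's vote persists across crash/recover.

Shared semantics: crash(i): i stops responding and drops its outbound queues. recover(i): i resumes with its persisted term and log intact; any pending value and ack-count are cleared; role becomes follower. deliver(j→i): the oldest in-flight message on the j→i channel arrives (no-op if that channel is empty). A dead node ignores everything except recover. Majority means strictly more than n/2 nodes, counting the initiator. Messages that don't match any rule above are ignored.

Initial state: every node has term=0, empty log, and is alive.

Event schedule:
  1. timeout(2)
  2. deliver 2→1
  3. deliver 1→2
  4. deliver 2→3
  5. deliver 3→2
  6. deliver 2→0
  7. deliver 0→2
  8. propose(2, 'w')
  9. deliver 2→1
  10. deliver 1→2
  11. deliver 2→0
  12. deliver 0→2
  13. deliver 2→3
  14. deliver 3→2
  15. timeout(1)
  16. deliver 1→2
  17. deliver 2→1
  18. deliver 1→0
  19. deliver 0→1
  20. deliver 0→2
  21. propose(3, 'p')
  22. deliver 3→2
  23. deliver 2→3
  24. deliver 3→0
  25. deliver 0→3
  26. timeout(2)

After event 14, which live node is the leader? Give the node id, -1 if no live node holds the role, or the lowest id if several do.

step 1 timeout(2): 2={cand,t=1,log=-}
step 2 deliver 2→1: 1={foll,t=1,log=-}
step 3 deliver 1→2: —
step 4 deliver 2→3: 3={foll,t=1,log=-}
step 5 deliver 3→2: 2={lead,t=1,log=-}
step 6 deliver 2→0: 0={foll,t=1,log=-}
step 7 deliver 0→2: —
step 8 propose(2,'w'): 2={lead,t=1,log=w}
step 9 deliver 2→1: 1={foll,t=1,log=w}
step 10 deliver 1→2: —
step 11 deliver 2→0: 0={foll,t=1,log=w}
step 12 deliver 0→2: —
step 13 deliver 2→3: 3={foll,t=1,log=w}
step 14 deliver 3→2: —

2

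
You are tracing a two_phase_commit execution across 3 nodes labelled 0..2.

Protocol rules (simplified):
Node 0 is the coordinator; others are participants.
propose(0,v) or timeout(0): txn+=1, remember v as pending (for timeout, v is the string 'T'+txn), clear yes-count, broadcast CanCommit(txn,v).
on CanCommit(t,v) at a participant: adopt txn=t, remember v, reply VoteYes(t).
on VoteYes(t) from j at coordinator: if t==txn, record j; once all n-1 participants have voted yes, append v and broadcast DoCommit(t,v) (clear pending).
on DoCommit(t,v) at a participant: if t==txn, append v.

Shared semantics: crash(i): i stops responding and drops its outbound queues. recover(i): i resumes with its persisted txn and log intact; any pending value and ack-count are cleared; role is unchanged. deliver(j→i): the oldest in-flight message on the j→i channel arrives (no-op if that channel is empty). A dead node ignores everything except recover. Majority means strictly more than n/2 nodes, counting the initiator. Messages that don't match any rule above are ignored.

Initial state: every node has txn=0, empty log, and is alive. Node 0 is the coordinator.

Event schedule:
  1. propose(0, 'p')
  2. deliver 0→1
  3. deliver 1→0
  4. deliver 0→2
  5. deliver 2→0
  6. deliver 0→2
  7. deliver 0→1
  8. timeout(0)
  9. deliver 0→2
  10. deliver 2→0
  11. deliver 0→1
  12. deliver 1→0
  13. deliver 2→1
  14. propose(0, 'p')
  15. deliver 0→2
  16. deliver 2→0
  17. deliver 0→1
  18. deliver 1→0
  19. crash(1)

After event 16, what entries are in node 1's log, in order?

1. propose(0,'p'):  <0:coor t1 ->
2. deliver 0→1:  <1:part t1 ->
3. deliver 1→0:  nop
4. deliver 0→2:  <2:part t1 ->
5. deliver 2→0:  <0:coor t1 p>
6. deliver 0→2:  <2:part t1 p>
7. deliver 0→1:  <1:part t1 p>
8. timeout(0):  <0:coor t2 p>
9. deliver 0→2:  <2:part t2 p>
10. deliver 2→0:  nop
11. deliver 0→1:  <1:part t2 p>
12. deliver 1→0:  <0:coor t2 p,T2>
13. deliver 2→1:  nop
14. propose(0,'p'):  <0:coor t3 p,T2>
15. deliver 0→2:  <2:part t2 p,T2>
16. deliver 2→0:  nop

p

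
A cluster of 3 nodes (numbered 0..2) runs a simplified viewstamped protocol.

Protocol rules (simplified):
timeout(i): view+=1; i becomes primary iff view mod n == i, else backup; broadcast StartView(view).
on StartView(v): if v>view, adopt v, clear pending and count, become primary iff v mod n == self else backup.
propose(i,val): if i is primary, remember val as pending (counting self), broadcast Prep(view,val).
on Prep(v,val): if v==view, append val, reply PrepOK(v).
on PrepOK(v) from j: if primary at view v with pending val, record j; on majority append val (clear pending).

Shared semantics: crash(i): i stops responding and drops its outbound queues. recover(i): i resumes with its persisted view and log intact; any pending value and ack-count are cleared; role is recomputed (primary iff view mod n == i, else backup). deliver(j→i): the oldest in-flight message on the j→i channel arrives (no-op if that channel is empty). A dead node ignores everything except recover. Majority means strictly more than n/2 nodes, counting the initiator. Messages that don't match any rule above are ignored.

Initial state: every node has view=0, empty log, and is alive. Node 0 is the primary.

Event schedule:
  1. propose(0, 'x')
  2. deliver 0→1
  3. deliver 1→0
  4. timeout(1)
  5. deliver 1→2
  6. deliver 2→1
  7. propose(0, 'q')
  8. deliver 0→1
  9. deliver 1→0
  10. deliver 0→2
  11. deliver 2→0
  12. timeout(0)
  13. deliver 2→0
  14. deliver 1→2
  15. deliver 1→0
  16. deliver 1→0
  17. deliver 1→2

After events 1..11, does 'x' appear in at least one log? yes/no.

yes

step 1 propose(0,'x'): —
step 2 deliver 0→1: 1={back,v=0,log=x}
step 3 deliver 1→0: 0={prim,v=0,log=x}
step 4 timeout(1): 1={prim,v=1,log=x}
step 5 deliver 1→2: 2={back,v=1,log=-}
step 6 deliver 2→1: —
step 7 propose(0,'q'): —
step 8 deliver 0→1: —
step 9 deliver 1→0: 0={back,v=1,log=x}
step 10 deliver 0→2: —
step 11 deliver 2→0: —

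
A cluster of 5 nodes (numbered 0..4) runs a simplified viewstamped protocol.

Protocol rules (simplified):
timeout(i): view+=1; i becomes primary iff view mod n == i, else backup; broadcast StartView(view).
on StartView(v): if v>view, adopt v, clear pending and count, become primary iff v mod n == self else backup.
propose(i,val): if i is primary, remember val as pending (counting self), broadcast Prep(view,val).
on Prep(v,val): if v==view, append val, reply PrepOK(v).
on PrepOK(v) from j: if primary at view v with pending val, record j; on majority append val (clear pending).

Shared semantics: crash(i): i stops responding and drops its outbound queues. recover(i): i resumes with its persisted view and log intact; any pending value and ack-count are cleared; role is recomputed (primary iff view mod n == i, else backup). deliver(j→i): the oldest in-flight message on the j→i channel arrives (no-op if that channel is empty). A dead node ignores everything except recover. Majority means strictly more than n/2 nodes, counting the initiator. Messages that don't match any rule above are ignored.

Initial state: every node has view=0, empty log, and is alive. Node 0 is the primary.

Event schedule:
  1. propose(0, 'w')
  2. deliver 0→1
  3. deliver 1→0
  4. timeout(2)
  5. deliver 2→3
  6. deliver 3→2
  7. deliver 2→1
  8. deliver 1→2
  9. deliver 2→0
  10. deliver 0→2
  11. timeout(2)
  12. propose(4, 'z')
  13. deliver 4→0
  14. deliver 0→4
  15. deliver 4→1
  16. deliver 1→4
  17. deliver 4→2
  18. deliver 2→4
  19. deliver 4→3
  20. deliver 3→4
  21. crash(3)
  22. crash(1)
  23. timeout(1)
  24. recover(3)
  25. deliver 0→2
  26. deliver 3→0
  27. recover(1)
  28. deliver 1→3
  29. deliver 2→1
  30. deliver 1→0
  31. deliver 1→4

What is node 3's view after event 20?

1

step 1 propose(0,'w'): —
step 2 deliver 0→1: 1={back,v=0,log=w}
step 3 deliver 1→0: —
step 4 timeout(2): 2={back,v=1,log=-}
step 5 deliver 2→3: 3={back,v=1,log=-}
step 6 deliver 3→2: —
step 7 deliver 2→1: 1={prim,v=1,log=w}
step 8 deliver 1→2: —
step 9 deliver 2→0: 0={back,v=1,log=-}
step 10 deliver 0→2: —
step 11 timeout(2): 2={prim,v=2,log=-}
step 12 propose(4,'z'): —
step 13 deliver 4→0: —
step 14 deliver 0→4: 4={back,v=0,log=w}
step 15 deliver 4→1: —
step 16 deliver 1→4: —
step 17 deliver 4→2: —
step 18 deliver 2→4: 4={back,v=1,log=w}
step 19 deliver 4→3: —
step 20 deliver 3→4: —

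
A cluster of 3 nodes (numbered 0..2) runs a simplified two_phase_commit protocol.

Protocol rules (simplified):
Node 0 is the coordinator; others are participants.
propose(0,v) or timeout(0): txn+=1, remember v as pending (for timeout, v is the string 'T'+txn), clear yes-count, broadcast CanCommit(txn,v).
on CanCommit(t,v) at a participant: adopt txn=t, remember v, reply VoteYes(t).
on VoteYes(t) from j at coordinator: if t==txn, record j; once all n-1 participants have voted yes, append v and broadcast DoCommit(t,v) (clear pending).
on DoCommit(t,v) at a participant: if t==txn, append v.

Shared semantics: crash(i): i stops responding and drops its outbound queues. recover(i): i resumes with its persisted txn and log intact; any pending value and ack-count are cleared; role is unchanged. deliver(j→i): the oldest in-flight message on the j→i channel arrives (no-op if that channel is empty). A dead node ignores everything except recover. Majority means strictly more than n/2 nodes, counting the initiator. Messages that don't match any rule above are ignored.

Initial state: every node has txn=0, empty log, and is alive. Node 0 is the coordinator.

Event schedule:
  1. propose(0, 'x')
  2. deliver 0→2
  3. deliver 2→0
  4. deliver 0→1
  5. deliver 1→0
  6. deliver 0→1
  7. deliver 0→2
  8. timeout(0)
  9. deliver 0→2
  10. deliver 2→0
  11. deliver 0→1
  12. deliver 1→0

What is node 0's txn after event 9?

2

e1 propose(0,'x'): 0[coor,t=1,-]
e2 deliver 0→2: 2[part,t=1,-]
e3 deliver 2→0: ·
e4 deliver 0→1: 1[part,t=1,-]
e5 deliver 1→0: 0[coor,t=1,x]
e6 deliver 0→1: 1[part,t=1,x]
e7 deliver 0→2: 2[part,t=1,x]
e8 timeout(0): 0[coor,t=2,x]
e9 deliver 0→2: 2[part,t=2,x]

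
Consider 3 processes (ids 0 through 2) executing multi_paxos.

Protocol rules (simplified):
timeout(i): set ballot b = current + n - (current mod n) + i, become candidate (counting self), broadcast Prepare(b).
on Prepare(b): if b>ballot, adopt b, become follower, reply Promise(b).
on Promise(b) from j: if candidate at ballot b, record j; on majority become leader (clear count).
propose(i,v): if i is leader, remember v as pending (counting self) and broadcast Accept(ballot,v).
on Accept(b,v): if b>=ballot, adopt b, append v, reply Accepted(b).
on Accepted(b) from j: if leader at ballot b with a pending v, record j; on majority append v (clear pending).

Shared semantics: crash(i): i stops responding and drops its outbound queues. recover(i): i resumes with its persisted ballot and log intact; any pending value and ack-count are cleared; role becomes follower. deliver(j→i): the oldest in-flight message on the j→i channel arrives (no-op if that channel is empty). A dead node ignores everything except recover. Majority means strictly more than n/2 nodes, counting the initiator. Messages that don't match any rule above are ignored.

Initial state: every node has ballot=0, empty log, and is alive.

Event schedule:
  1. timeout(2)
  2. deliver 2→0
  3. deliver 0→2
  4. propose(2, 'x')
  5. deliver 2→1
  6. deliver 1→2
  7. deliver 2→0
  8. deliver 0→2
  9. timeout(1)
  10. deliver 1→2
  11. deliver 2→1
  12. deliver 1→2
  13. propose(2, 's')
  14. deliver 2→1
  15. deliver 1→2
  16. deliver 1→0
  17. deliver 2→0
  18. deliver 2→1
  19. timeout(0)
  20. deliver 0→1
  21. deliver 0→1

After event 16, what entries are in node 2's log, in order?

x

step 1 timeout(2): 2={cand,b=5,log=-}
step 2 deliver 2→0: 0={foll,b=5,log=-}
step 3 deliver 0→2: 2={lead,b=5,log=-}
step 4 propose(2,'x'): —
step 5 deliver 2→1: 1={foll,b=5,log=-}
step 6 deliver 1→2: —
step 7 deliver 2→0: 0={foll,b=5,log=x}
step 8 deliver 0→2: 2={lead,b=5,log=x}
step 9 timeout(1): 1={cand,b=7,log=-}
step 10 deliver 1→2: 2={foll,b=7,log=x}
step 11 deliver 2→1: —
step 12 deliver 1→2: —
step 13 propose(2,'s'): —
step 14 deliver 2→1: 1={lead,b=7,log=-}
step 15 deliver 1→2: —
step 16 deliver 1→0: 0={foll,b=7,log=x}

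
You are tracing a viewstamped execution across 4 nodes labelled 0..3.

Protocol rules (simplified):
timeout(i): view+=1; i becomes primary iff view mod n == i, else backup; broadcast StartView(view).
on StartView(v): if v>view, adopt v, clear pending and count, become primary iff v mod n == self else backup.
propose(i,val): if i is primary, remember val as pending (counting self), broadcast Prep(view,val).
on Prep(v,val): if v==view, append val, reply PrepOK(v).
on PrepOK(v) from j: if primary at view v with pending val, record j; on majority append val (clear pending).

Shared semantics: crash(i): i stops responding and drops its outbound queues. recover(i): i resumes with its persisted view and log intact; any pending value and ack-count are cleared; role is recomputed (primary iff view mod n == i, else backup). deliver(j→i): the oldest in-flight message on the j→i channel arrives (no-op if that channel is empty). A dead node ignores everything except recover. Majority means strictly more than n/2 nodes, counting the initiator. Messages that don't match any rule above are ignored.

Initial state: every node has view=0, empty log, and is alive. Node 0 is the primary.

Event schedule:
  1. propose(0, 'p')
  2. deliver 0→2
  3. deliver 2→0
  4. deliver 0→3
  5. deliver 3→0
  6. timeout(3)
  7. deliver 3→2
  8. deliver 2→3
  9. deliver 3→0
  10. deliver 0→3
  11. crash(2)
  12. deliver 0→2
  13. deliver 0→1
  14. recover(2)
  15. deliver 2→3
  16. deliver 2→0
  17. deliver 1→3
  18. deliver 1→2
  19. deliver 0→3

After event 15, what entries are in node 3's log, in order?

after 1 — propose(0,'p'): ·
after 2 — deliver 0→2: n2:back/v0/[p]
after 3 — deliver 2→0: ·
after 4 — deliver 0→3: n3:back/v0/[p]
after 5 — deliver 3→0: n0:prim/v0/[p]
after 6 — timeout(3): n3:back/v1/[p]
after 7 — deliver 3→2: n2:back/v1/[p]
after 8 — deliver 2→3: ·
after 9 — deliver 3→0: n0:back/v1/[p]
after 10 — deliver 0→3: ·
after 11 — crash(2): n2:✗back/v1/[p]
after 12 — deliver 0→2: ·
after 13 — deliver 0→1: n1:back/v0/[p]
after 14 — recover(2): n2:back/v1/[p]
after 15 — deliver 2→3: ·

p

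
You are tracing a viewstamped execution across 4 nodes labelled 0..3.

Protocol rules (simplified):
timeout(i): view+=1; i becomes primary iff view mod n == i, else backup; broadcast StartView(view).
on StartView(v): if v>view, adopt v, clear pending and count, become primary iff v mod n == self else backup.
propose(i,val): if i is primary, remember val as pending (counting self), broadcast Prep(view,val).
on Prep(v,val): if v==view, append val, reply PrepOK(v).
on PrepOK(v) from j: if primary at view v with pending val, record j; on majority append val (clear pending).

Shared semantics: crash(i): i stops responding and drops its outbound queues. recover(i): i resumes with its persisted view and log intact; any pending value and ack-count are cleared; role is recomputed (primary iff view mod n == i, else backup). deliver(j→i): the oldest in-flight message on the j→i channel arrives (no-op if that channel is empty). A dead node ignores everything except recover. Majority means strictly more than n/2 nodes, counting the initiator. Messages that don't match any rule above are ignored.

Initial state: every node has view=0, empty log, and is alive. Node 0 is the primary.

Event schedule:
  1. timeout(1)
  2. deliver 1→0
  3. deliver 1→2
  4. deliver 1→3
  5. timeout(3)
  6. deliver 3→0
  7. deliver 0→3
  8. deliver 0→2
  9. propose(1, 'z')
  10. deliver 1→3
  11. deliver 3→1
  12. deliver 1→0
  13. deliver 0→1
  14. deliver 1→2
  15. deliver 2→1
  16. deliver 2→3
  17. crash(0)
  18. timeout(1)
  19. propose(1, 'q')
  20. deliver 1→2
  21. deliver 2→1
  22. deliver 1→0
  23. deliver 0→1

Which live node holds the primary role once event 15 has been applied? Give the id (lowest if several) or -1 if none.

-1

after 1 — timeout(1): n1:prim/v1/[-]
after 2 — deliver 1→0: n0:back/v1/[-]
after 3 — deliver 1→2: n2:back/v1/[-]
after 4 — deliver 1→3: n3:back/v1/[-]
after 5 — timeout(3): n3:back/v2/[-]
after 6 — deliver 3→0: n0:back/v2/[-]
after 7 — deliver 0→3: ·
after 8 — deliver 0→2: ·
after 9 — propose(1,'z'): ·
after 10 — deliver 1→3: ·
after 11 — deliver 3→1: n1:back/v2/[-]
after 12 — deliver 1→0: ·
after 13 — deliver 0→1: ·
after 14 — deliver 1→2: n2:back/v1/[z]
after 15 — deliver 2→1: ·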